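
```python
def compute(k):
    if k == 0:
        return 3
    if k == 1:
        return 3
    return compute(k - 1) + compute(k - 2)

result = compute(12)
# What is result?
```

Build up from base cases: compute(0)=3, compute(1)=3, compute(2)=6, compute(3)=9, compute(4)=15, compute(5)=24, compute(6)=39, ..., compute(12)=699

Answer: 699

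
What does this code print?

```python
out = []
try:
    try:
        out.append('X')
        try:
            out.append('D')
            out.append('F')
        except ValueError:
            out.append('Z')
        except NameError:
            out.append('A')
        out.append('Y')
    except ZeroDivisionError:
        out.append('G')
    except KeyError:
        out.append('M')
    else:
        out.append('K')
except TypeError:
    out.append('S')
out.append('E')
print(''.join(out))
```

Execution trace: 'X' (try body) → 'D' (inner try body) → 'F' (inner try body, no exception) → 'Y' (try body, no exception) → 'K' (else) → 'E' (after the try/except). Output: XDFYKE

Answer: XDFYKE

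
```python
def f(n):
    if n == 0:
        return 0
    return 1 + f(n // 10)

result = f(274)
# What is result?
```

Count of digits of 274: 3

Answer: 3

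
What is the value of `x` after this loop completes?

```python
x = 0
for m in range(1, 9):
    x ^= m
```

XOR of 1 to 8
`x` takes the values: 0 → 1 → 3 → 0 → 4 → 1 → 7 → 0 → 8

Answer: 8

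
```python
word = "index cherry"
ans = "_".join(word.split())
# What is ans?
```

Trace:
`word = "index cherry"` → word = 'index cherry'
`ans = "_".join(word.split())` → ans = 'index_cherry'
So ans = 'index_cherry'

Answer: 'index_cherry'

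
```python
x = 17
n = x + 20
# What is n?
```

Trace:
`x = 17` → x = 17
`n = x + 20` → n = 37
So n = 37

Answer: 37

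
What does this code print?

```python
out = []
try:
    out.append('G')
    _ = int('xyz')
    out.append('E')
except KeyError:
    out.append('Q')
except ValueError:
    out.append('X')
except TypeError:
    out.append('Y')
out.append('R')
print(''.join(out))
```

Execution trace: 'G' (try body) → 'X' (except ValueError) → 'R' (after the try/except). Output: GXR

Answer: GXR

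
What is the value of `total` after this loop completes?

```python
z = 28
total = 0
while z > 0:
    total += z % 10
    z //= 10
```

Sum digits of 28
`total` takes the values: 0 → 8 → 10

Answer: 10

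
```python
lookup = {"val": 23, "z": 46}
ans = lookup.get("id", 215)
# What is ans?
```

Trace:
`lookup = {"val": 23, "z": 46}` → lookup = {'val': 23, 'z': 46}
`ans = lookup.get("id", 215)` → ans = 215
So ans = 215

Answer: 215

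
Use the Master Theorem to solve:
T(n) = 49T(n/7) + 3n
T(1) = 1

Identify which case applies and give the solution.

a=49, b=7, f(n)=3n. log_7(49) = 2. Since c=1 < 2, Case 1 applies: T(n) = Θ(n^log_b(a)) = O(n^2).

Answer: O(n^2) - Case 1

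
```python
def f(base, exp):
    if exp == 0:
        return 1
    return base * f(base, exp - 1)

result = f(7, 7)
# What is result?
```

f(7, 7) = 7 * 7 * 7 * 7 * 7 * 7 * 7 = 823543

Answer: 823543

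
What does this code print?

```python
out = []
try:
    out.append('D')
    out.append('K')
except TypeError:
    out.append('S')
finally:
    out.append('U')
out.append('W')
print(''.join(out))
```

Execution trace: 'D' (try body) → 'K' (try body, no exception) → 'U' (finally) → 'W' (after the try/except). Output: DKUW

Answer: DKUW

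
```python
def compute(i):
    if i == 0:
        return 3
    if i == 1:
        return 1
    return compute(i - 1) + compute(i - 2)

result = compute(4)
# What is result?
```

Build up from base cases: compute(0)=3, compute(1)=1, compute(2)=4, compute(3)=5, compute(4)=9

Answer: 9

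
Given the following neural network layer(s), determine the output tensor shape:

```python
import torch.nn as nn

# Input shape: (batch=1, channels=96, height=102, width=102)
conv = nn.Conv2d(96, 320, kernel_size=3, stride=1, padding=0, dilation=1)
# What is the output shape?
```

Input: (1, 96, 102, 102) -> Output: (1, 320, 100, 100)

Answer: (1, 320, 100, 100)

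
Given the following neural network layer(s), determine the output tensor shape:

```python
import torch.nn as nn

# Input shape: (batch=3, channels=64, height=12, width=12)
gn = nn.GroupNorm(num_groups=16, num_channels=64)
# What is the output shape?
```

Input: (3, 64, 12, 12) -> Output: (3, 64, 12, 12)

Answer: (3, 64, 12, 12)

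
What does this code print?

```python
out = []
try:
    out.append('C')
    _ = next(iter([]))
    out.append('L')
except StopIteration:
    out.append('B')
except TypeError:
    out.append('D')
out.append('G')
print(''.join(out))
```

Execution trace: 'C' (try body) → 'B' (except StopIteration) → 'G' (after the try/except). Output: CBG

Answer: CBG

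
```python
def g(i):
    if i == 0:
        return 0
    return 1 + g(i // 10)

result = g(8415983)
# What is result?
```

Count of digits of 8415983: 7

Answer: 7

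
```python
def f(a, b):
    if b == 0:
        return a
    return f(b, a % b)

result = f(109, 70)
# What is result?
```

f(109, 70) -> f(70, 39) -> f(39, 31) -> f(31, 8) -> f(8, 7) -> f(7, 1) -> f(1, 0) -> 1

Answer: 1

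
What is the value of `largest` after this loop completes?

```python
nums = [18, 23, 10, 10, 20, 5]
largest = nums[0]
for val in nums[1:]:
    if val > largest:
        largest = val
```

Maximum of [18, 23, 10, 10, 20, 5]
`largest` takes the values: 18 → 23

Answer: 23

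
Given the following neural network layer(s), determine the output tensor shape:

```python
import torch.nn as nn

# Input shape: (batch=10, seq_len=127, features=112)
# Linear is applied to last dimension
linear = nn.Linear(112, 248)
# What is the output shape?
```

Input: (10, 127, 112) -> Output: (10, 127, 248)

Answer: (10, 127, 248)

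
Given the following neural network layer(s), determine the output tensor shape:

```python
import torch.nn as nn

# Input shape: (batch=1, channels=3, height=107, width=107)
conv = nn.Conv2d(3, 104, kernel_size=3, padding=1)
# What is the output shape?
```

Input: (1, 3, 107, 107) -> Output: (1, 104, 107, 107)

Answer: (1, 104, 107, 107)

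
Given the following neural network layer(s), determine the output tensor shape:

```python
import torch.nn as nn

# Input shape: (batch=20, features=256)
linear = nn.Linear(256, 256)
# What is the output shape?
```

Input: (20, 256) -> Output: (20, 256)

Answer: (20, 256)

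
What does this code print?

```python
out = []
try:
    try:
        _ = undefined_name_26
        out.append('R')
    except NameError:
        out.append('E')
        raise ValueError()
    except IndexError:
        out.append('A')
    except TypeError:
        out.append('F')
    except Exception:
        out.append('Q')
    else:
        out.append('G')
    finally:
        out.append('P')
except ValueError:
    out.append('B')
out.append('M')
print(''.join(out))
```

Execution trace: 'E' (inner except NameError) → 'P' (inner finally) → 'B' (outer except ValueError) → 'M' (after the try/except). Output: EPBM

Answer: EPBM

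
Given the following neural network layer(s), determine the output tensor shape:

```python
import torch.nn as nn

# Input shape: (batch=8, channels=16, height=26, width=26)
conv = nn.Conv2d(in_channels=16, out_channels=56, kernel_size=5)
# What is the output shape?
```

Input: (8, 16, 26, 26) -> Output: (8, 56, 22, 22)

Answer: (8, 56, 22, 22)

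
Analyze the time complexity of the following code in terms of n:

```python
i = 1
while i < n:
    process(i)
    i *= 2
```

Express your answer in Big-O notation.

This is Logarithmic loop. Time complexity: O(log n).

Answer: O(log n)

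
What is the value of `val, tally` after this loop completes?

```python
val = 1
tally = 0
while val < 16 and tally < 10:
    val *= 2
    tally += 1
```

Double until >= 16 or 10 iterations
`val, tally` takes the values: (1, 0) → (2, 0) → (2, 1) → (4, 1) → (4, 2) → (8, 2) → (8, 3) → (16, 3) → (16, 4)

Answer: 16, 4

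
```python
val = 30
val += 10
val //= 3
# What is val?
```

Trace:
`val = 30` → val = 30
`val += 10` → val = 40
`val //= 3` → val = 13
So val = 13

Answer: 13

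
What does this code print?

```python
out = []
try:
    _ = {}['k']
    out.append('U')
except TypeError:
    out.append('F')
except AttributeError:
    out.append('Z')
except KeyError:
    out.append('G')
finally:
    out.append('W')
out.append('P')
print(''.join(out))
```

Execution trace: 'G' (except KeyError) → 'W' (finally) → 'P' (after the try/except). Output: GWP

Answer: GWP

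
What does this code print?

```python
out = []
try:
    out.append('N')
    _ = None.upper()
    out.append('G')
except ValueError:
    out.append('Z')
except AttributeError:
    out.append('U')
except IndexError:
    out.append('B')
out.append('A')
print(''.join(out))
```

Execution trace: 'N' (try body) → 'U' (except AttributeError) → 'A' (after the try/except). Output: NUA

Answer: NUA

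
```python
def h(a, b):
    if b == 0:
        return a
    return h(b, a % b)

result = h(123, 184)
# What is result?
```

h(123, 184) -> h(184, 123) -> h(123, 61) -> h(61, 1) -> h(1, 0) -> 1

Answer: 1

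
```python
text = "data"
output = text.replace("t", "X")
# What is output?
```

Trace:
`text = "data"` → text = 'data'
`output = text.replace("t", "X")` → output = 'daXa'
So output = 'daXa'

Answer: 'daXa'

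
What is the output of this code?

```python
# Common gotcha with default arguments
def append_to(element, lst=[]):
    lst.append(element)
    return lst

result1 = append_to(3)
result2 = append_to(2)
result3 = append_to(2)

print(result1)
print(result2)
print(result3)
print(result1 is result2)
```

Key concept: mutable default argument gotcha.
Step by step:
`result1 = append_to(3)` → result1 = [3]
`result2 = append_to(2)` → result1 = [3, 2] (same object as result2); result2 = [3, 2] (same object as result1)
`result3 = append_to(2)` → result1 = [3, 2, 2] (same object as result2, result3); result2 = [3, 2, 2] (same object as result1, result3); result3 = [3, 2, 2] (same object as result1, result2)
`print(result1)` → prints [3, 2, 2]
`print(result2)` → prints [3, 2, 2]
`print(result3)` → prints [3, 2, 2]
`print(result1 is result2)` → prints True

Answer:
[3, 2, 2]
[3, 2, 2]
[3, 2, 2]
True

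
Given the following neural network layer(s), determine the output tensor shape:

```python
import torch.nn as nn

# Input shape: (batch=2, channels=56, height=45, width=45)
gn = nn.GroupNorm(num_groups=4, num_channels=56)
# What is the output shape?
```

Input: (2, 56, 45, 45) -> Output: (2, 56, 45, 45)

Answer: (2, 56, 45, 45)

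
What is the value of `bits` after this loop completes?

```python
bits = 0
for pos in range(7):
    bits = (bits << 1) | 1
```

Build 7 consecutive 1-bits: 0b1111111
`bits` takes the values: 0 → 1 → 3 → 7 → 15 → 31 → 63 → 127

Answer: 127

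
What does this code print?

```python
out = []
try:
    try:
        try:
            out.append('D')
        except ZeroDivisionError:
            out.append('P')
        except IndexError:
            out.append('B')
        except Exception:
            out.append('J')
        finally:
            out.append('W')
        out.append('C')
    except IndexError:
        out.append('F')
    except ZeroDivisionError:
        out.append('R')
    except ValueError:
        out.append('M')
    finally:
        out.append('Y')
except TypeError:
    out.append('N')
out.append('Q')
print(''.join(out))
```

Execution trace: 'D' (inner try body, no exception) → 'W' (inner finally) → 'C' (try body, no exception) → 'Y' (finally) → 'Q' (after the try/except). Output: DWCYQ

Answer: DWCYQ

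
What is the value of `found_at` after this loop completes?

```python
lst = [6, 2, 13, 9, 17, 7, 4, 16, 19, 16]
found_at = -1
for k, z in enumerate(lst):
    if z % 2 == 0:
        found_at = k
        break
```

First even number index in [6, 2, 13, 9, 17, 7, 4, 16, 19, 16]
`found_at` takes the values: -1 → 0

Answer: 0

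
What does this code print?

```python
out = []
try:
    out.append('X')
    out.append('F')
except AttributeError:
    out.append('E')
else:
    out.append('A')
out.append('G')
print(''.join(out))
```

Execution trace: 'X' (try body) → 'F' (try body, no exception) → 'A' (else) → 'G' (after the try/except). Output: XFAG

Answer: XFAG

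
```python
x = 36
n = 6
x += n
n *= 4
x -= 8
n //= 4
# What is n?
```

Trace:
`x = 36` → x = 36
`n = 6` → n = 6
`x += n` → x = 42
`n *= 4` → n = 24
`x -= 8` → x = 34
`n //= 4` → n = 6
So n = 6

Answer: 6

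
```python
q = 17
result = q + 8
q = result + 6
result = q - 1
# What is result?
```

Trace:
`q = 17` → q = 17
`result = q + 8` → result = 25
`q = result + 6` → q = 31
`result = q - 1` → result = 30
So result = 30

Answer: 30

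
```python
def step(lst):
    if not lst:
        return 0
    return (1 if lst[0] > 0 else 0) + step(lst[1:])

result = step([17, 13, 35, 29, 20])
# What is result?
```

Count of positive elements in [17, 13, 35, 29, 20] = 5

Answer: 5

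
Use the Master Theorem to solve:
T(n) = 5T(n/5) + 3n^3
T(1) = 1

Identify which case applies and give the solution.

a=5, b=5, f(n)=3n^3. log_5(5) = 1. Since c=3 > 1 and the regularity condition holds (5(n/5)^3 = (5/5^3)n^3 with 5/5^3 < 1), Case 3 applies: T(n) = Θ(f(n)) = O(n^3).

Answer: O(n^3) - Case 3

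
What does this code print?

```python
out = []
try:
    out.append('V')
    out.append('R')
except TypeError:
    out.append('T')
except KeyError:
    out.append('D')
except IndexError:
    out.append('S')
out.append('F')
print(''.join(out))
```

Execution trace: 'V' (try body) → 'R' (try body, no exception) → 'F' (after the try/except). Output: VRF

Answer: VRF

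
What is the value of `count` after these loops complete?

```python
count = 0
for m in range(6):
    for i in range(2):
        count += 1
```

6 * 2 = 12
`count` takes the values: 0 → 1 → 2 → 3 → 4 → 5 → 6 → 7 → 8 → 9 → 10 → 11 → 12

Answer: 12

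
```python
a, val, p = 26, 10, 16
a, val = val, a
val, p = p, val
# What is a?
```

Trace:
`a, val, p = 26, 10, 16` → a = 26; val = 10; p = 16
`a, val = val, a` → a = 10; val = 26
`val, p = p, val` → val = 16; p = 26
So a = 10

Answer: 10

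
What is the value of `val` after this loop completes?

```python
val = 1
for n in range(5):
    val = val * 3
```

Multiply by 3, 5 times: 1 * 3^5 = 243
`val` takes the values: 1 → 3 → 9 → 27 → 81 → 243

Answer: 243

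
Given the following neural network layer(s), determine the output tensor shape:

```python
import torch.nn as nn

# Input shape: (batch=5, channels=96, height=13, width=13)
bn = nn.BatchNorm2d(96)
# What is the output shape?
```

Input: (5, 96, 13, 13) -> Output: (5, 96, 13, 13)

Answer: (5, 96, 13, 13)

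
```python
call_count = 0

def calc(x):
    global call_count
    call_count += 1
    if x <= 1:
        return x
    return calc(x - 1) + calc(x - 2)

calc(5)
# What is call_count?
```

Calls(x) = 1 + Calls(x-1) + Calls(x-2); Calls(0)=Calls(1)=1. For x=5 this gives 15.

Answer: 15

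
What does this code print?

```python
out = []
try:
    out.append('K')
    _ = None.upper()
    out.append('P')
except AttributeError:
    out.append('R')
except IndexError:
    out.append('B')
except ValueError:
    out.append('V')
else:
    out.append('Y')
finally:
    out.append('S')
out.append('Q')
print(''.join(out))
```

Execution trace: 'K' (try body) → 'R' (except AttributeError) → 'S' (finally) → 'Q' (after the try/except). Output: KRSQ

Answer: KRSQ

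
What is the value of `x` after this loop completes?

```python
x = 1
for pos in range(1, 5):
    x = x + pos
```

Start at 1, add 1 through 4
`x` takes the values: 1 → 2 → 4 → 7 → 11

Answer: 11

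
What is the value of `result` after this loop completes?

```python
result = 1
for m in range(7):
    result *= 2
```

2^7 = 128
`result` takes the values: 1 → 2 → 4 → 8 → 16 → 32 → 64 → 128

Answer: 128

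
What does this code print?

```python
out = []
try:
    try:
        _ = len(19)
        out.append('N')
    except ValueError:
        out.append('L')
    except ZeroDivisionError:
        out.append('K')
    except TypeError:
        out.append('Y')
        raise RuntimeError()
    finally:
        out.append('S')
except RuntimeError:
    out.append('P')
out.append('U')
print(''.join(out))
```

Execution trace: 'Y' (inner except TypeError) → 'S' (inner finally) → 'P' (outer except RuntimeError) → 'U' (after the try/except). Output: YSPU

Answer: YSPU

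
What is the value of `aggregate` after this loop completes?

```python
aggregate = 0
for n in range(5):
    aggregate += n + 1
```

Start at 0, add 1 to 5 = 15
`aggregate` takes the values: 0 → 1 → 3 → 6 → 10 → 15

Answer: 15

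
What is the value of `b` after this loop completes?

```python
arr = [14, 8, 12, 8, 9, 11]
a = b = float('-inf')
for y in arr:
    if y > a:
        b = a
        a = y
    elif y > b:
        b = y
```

Second largest (with repeats) in [14, 8, 12, 8, 9, 11]
`b` takes the values: -inf → 8 → 12

Answer: 12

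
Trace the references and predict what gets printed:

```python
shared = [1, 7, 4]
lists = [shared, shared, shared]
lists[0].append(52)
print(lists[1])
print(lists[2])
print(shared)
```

Key concept: list of same reference.
Step by step:
`shared = [1, 7, 4]` → shared = [1, 7, 4]
`lists = [shared, shared, shared]` → lists = [[1, 7, 4], [1, 7, 4], [1, 7, 4]]
`lists[0].append(52)` → shared = [1, 7, 4, 52]; lists = [[1, 7, 4, 52], [1, 7, 4, 52], [1, 7, 4, 52]]
`print(lists[1])` → prints [1, 7, 4, 52]
`print(lists[2])` → prints [1, 7, 4, 52]
`print(shared)` → prints [1, 7, 4, 52]

Answer:
[1, 7, 4, 52]
[1, 7, 4, 52]
[1, 7, 4, 52]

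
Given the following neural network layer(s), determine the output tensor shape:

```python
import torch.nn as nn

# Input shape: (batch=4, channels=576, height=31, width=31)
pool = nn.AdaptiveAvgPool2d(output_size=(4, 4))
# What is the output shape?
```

Input: (4, 576, 31, 31) -> Output: (4, 576, 4, 4)

Answer: (4, 576, 4, 4)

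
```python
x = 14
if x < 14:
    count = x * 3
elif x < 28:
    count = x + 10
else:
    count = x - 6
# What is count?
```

Trace:
`x = 14` → x = 14
`if x < 14: ...` → x < 14 is False, x < 28 is True → count = 24
So count = 24

Answer: 24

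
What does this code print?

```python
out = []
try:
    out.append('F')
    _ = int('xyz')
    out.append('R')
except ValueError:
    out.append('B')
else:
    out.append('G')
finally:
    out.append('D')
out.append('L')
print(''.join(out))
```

Execution trace: 'F' (try body) → 'B' (except ValueError) → 'D' (finally) → 'L' (after the try/except). Output: FBDL

Answer: FBDL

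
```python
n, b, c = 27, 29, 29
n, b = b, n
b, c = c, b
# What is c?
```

Trace:
`n, b, c = 27, 29, 29` → n = 27; b = 29; c = 29
`n, b = b, n` → n = 29; b = 27
`b, c = c, b` → b = 29; c = 27
So c = 27

Answer: 27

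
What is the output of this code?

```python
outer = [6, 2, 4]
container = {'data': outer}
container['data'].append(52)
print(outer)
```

Key concept: dict holds reference to list.
Step by step:
`outer = [6, 2, 4]` → outer = [6, 2, 4]
`container = {'data': outer}` → container = {'data': [6, 2, 4]}
`container['data'].append(52)` → outer = [6, 2, 4, 52]; container = {'data': [6, 2, 4, 52]}
`print(outer)` → prints [6, 2, 4, 52]

Answer: [6, 2, 4, 52]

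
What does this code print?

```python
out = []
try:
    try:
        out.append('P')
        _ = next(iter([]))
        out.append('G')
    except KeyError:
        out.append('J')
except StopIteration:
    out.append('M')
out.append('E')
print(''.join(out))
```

Execution trace: 'P' (try body) → 'M' (outer except StopIteration) → 'E' (after the try/except). Output: PME

Answer: PME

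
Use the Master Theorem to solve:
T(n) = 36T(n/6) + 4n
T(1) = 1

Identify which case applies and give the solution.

a=36, b=6, f(n)=4n. log_6(36) = 2. Since c=1 < 2, Case 1 applies: T(n) = Θ(n^log_b(a)) = O(n^2).

Answer: O(n^2) - Case 1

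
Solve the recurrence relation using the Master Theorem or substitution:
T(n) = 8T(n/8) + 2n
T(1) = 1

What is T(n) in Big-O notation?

By Master Theorem: a=8, b=8, f(n)=2n. Since log_8(8) = 1 and f(n) = Θ(n^1), Case 2 applies. T(n) = O(n log n).

Answer: O(n log n)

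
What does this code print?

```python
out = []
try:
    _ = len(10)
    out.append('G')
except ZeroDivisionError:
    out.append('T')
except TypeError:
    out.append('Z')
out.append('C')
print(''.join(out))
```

Execution trace: 'Z' (except TypeError) → 'C' (after the try/except). Output: ZC

Answer: ZC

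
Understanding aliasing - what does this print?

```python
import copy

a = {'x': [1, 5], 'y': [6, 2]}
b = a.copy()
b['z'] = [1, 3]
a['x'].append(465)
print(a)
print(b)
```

Key concept: shallow copy of dict with mutable values.
Step by step:
`a = {'x': [1, 5], 'y': [6, 2]}` → a = {'x': [1, 5], 'y': [6, 2]}
`b = a.copy()` → b = {'x': [1, 5], 'y': [6, 2]}
`b['z'] = [1, 3]` → b = {'x': [1, 5], 'y': [6, 2], 'z': [1, 3]}
`a['x'].append(465)` → a = {'x': [1, 5, 465], 'y': [6, 2]}; b = {'x': [1, 5, 465], 'y': [6, 2], 'z': [1, 3]}
`print(a)` → prints {'x': [1, 5, 465], 'y': [6, 2]}
`print(b)` → prints {'x': [1, 5, 465], 'y': [6, 2], 'z': [1, 3]}

Answer:
{'x': [1, 5, 465], 'y': [6, 2]}
{'x': [1, 5, 465], 'y': [6, 2], 'z': [1, 3]}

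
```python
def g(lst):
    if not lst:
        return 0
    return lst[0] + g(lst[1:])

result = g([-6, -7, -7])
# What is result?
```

(-6) + (-7) + (-7) + 0 = -20

Answer: -20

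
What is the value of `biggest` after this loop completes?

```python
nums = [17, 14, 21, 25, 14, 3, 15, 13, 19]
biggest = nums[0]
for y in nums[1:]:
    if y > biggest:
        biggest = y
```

Maximum of [17, 14, 21, 25, 14, 3, 15, 13, 19]
`biggest` takes the values: 17 → 21 → 25

Answer: 25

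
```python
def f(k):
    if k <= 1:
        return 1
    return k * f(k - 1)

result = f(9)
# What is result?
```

f(9) = 9 * 8 * 7 * 6 * 5 * 4 * 3 * 2 * 1 = 362880

Answer: 362880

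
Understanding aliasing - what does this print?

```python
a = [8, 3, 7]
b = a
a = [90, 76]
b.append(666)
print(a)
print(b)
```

Key concept: rebinding vs mutation: a is rebound to a new list, b still points at the original.
Step by step:
`a = [8, 3, 7]` → a = [8, 3, 7]
`b = a` → b = [8, 3, 7] (same object as a)
`a = [90, 76]` → a = [90, 76]
`b.append(666)` → b = [8, 3, 7, 666]
`print(a)` → prints [90, 76]
`print(b)` → prints [8, 3, 7, 666]

Answer:
[90, 76]
[8, 3, 7, 666]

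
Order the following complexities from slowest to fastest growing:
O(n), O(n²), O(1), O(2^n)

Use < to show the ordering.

Ordered by growth rate: O(1) < O(n) < O(n²) < O(2^n)

Answer: O(1) < O(n) < O(n²) < O(2^n)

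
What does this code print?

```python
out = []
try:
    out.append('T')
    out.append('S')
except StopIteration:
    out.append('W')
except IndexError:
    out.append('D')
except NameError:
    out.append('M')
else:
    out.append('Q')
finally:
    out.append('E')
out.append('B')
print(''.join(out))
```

Execution trace: 'T' (try body) → 'S' (try body, no exception) → 'Q' (else) → 'E' (finally) → 'B' (after the try/except). Output: TSQEB

Answer: TSQEB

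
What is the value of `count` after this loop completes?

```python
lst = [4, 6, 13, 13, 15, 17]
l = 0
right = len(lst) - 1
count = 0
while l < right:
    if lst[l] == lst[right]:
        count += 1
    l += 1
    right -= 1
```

Count matching pairs from ends
`count` takes the values: 0 → 1

Answer: 1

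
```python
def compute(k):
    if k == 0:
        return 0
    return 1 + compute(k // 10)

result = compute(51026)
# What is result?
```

Count of digits of 51026: 5

Answer: 5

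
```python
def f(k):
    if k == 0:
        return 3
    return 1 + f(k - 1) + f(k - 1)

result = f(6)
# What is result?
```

f(k) = 1 + 2·f(k-1), f(0)=3. Closed form: (3+1)·2^6 - 1 = 255.

Answer: 255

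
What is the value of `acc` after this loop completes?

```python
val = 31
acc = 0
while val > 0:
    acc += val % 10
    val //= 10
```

Sum digits of 31
`acc` takes the values: 0 → 1 → 4

Answer: 4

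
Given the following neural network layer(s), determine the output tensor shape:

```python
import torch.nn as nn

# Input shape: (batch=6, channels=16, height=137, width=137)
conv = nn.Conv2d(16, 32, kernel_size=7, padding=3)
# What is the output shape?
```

Input: (6, 16, 137, 137) -> Output: (6, 32, 137, 137)

Answer: (6, 32, 137, 137)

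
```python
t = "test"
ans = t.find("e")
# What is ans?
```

Trace:
`t = "test"` → t = 'test'
`ans = t.find("e")` → ans = 1
So ans = 1

Answer: 1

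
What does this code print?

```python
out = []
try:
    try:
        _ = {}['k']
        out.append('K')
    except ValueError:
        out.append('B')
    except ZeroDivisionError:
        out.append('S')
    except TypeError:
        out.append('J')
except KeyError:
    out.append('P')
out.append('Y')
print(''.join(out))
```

Execution trace: 'P' (outer except KeyError) → 'Y' (after the try/except). Output: PY

Answer: PY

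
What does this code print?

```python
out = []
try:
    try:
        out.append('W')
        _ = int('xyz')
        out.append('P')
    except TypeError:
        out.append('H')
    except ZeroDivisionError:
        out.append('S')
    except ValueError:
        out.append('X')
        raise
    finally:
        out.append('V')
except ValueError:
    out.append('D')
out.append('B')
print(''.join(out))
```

Execution trace: 'W' (try body) → 'X' (except ValueError) → 'V' (finally) → 'D' (outer except ValueError) → 'B' (after the try/except). Output: WXVDB

Answer: WXVDB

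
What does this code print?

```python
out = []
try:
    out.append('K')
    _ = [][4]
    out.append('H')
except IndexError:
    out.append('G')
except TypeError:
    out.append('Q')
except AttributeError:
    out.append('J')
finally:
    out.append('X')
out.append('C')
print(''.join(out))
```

Execution trace: 'K' (try body) → 'G' (except IndexError) → 'X' (finally) → 'C' (after the try/except). Output: KGXC

Answer: KGXC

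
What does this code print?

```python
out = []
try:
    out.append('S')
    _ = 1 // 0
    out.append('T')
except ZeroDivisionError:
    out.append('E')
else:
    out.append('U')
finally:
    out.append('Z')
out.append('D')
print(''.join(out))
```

Execution trace: 'S' (try body) → 'E' (except ZeroDivisionError) → 'Z' (finally) → 'D' (after the try/except). Output: SEZD

Answer: SEZD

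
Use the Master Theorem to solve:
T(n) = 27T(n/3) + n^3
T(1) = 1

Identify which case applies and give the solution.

a=27, b=3, f(n)=n^3. log_3(27) = 3. Since c=3 = 3, Case 2 applies: T(n) = Θ(n^log_b(a) · log n) = O(n^3 log n).

Answer: O(n^3 log n) - Case 2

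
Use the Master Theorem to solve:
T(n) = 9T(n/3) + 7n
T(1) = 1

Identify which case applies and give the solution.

a=9, b=3, f(n)=7n. log_3(9) = 2. Since c=1 < 2, Case 1 applies: T(n) = Θ(n^log_b(a)) = O(n^2).

Answer: O(n^2) - Case 1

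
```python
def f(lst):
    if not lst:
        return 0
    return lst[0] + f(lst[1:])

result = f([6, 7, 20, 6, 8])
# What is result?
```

6 + 7 + 20 + 6 + 8 + 0 = 47

Answer: 47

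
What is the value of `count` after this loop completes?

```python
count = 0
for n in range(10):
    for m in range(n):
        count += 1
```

Triangle number: 0+1+2+...+9
`count` takes the values: 0 → 1 → 2 → 3 → 4 → 5 → 6 → 7 → 8 → 9 → 10 → 11 → 12 → 13 → 14 → 15 → 16 → 17 → 18 → 19 → 20 → 21 → 22 → 23 → 24 → 25 → 26 → 27 → 28 → 29 → … → 41 → 42 → 43 → 44 → 45

Answer: 45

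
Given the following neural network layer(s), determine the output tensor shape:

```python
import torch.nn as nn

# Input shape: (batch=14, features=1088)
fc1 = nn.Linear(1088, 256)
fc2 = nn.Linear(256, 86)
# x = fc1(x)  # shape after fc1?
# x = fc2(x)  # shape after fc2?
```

Input: (14, 1088) -> after fc1: (14, 256) -> Output: (14, 86)

Answer: (14, 86)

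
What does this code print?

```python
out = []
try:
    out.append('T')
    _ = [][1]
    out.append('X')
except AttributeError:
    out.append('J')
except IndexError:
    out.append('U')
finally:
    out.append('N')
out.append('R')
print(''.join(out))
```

Execution trace: 'T' (try body) → 'U' (except IndexError) → 'N' (finally) → 'R' (after the try/except). Output: TUNR

Answer: TUNR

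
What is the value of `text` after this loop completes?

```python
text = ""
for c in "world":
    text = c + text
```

Reverse 'world'
`text` takes the values: "" → "w" → "ow" → "row" → "lrow" → "dlrow"

Answer: "dlrow"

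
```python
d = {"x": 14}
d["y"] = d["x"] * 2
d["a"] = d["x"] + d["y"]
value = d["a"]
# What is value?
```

Trace:
`d = {"x": 14}` → d = {'x': 14}
`d["y"] = d["x"] * 2` → d = {'x': 14, 'y': 28}
`d["a"] = d["x"] + d["y"]` → d = {'x': 14, 'y': 28, 'a': 42}
`value = d["a"]` → value = 42
So value = 42

Answer: 42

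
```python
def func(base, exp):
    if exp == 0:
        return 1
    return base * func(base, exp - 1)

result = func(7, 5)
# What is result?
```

func(7, 5) = 7 * 7 * 7 * 7 * 7 = 16807

Answer: 16807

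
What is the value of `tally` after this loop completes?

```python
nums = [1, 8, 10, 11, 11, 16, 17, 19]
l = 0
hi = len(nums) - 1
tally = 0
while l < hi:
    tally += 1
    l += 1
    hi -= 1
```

Iterations until pointers meet (list length 8)
`tally` takes the values: 0 → 1 → 2 → 3 → 4

Answer: 4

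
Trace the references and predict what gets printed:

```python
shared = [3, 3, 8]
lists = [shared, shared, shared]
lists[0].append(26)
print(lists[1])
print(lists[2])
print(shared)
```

Key concept: list of same reference.
Step by step:
`shared = [3, 3, 8]` → shared = [3, 3, 8]
`lists = [shared, shared, shared]` → lists = [[3, 3, 8], [3, 3, 8], [3, 3, 8]]
`lists[0].append(26)` → shared = [3, 3, 8, 26]; lists = [[3, 3, 8, 26], [3, 3, 8, 26], [3, 3, 8, 26]]
`print(lists[1])` → prints [3, 3, 8, 26]
`print(lists[2])` → prints [3, 3, 8, 26]
`print(shared)` → prints [3, 3, 8, 26]

Answer:
[3, 3, 8, 26]
[3, 3, 8, 26]
[3, 3, 8, 26]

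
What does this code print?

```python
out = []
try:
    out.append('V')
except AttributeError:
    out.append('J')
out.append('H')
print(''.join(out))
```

Execution trace: 'V' (try body, no exception) → 'H' (after the try/except). Output: VH

Answer: VH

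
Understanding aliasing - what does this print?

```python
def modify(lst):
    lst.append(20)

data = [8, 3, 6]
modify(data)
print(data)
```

Key concept: function modifies passed list.
Step by step:
`data = [8, 3, 6]` → data = [8, 3, 6]
`modify(data)` → data = [8, 3, 6, 20]
`print(data)` → prints [8, 3, 6, 20]

Answer: [8, 3, 6, 20]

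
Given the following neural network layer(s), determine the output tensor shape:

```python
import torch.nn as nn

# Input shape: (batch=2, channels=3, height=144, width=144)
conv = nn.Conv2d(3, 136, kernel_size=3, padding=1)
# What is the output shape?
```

Input: (2, 3, 144, 144) -> Output: (2, 136, 144, 144)

Answer: (2, 136, 144, 144)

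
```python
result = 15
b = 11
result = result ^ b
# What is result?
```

Trace:
`result = 15` → result = 15
`b = 11` → b = 11
`result = result ^ b` → result = 4
So result = 4

Answer: 4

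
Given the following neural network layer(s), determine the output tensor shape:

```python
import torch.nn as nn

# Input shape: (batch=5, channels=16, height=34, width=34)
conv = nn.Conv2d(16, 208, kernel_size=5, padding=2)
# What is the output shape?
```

Input: (5, 16, 34, 34) -> Output: (5, 208, 34, 34)

Answer: (5, 208, 34, 34)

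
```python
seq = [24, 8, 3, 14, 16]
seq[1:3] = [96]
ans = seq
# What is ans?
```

Trace:
`seq = [24, 8, 3, 14, 16]` → seq = [24, 8, 3, 14, 16]
`seq[1:3] = [96]` → seq = [24, 96, 14, 16]
`ans = seq` → ans = [24, 96, 14, 16]
So ans = [24, 96, 14, 16]

Answer: [24, 96, 14, 16]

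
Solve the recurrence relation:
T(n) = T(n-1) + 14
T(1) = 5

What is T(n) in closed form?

Unrolling: T(n) = T(1) + 14·(n-1) = 5 + 14(n-1) = 14n - 9.

Answer: T(n) = 14n - 9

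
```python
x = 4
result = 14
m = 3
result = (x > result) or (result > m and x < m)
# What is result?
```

Trace:
`x = 4` → x = 4
`result = 14` → result = 14
`m = 3` → m = 3
`result = (x > result) or (result > m and x < m)` → result = False
So result = False

Answer: False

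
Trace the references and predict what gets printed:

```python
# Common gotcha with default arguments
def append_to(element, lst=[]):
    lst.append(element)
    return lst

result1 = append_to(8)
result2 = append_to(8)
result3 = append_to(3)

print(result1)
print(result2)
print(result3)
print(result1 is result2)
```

Key concept: mutable default argument gotcha.
Step by step:
`result1 = append_to(8)` → result1 = [8]
`result2 = append_to(8)` → result1 = [8, 8] (same object as result2); result2 = [8, 8] (same object as result1)
`result3 = append_to(3)` → result1 = [8, 8, 3] (same object as result2, result3); result2 = [8, 8, 3] (same object as result1, result3); result3 = [8, 8, 3] (same object as result1, result2)
`print(result1)` → prints [8, 8, 3]
`print(result2)` → prints [8, 8, 3]
`print(result3)` → prints [8, 8, 3]
`print(result1 is result2)` → prints True

Answer:
[8, 8, 3]
[8, 8, 3]
[8, 8, 3]
True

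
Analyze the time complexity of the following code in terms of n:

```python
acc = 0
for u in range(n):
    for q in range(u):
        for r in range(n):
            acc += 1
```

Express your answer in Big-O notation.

Each loop level contributes: n × n × n. Multiplying the contributions gives O(n^3).

Answer: O(n^3)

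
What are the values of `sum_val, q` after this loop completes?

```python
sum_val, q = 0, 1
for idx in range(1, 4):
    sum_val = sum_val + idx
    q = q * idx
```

Sum and factorial of 1 to 3
`sum_val, q` takes the values: (0, 1) → (1, 1) → (3, 1) → (3, 2) → (6, 2) → (6, 6)

Answer: 6, 6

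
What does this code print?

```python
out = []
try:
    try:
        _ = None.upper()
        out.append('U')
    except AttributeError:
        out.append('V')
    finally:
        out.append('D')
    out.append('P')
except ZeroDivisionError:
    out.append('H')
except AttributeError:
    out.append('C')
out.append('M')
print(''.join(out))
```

Execution trace: 'V' (inner except AttributeError) → 'D' (inner finally) → 'P' (try body, no exception) → 'M' (after the try/except). Output: VDPM

Answer: VDPM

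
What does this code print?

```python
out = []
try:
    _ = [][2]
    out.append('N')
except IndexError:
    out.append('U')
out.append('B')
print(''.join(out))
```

Execution trace: 'U' (except IndexError) → 'B' (after the try/except). Output: UB

Answer: UB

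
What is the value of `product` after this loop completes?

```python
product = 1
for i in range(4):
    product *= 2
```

2^4 = 16
`product` takes the values: 1 → 2 → 4 → 8 → 16

Answer: 16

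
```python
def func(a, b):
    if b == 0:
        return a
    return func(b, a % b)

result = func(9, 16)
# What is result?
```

func(9, 16) -> func(16, 9) -> func(9, 7) -> func(7, 2) -> func(2, 1) -> func(1, 0) -> 1

Answer: 1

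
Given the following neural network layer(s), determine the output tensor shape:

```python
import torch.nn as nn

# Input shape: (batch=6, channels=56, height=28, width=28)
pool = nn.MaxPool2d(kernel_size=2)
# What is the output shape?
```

Input: (6, 56, 28, 28) -> Output: (6, 56, 14, 14)

Answer: (6, 56, 14, 14)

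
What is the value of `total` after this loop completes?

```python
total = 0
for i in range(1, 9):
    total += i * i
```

Sum of squares 1² to 8² = 204
`total` takes the values: 0 → 1 → 5 → 14 → 30 → 55 → 91 → 140 → 204

Answer: 204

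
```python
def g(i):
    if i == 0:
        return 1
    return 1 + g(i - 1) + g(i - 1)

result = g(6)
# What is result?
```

g(i) = 1 + 2·g(i-1), g(0)=1. Closed form: (1+1)·2^6 - 1 = 127.

Answer: 127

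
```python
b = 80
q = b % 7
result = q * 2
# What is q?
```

Trace:
`b = 80` → b = 80
`q = b % 7` → q = 3
`result = q * 2` → result = 6
So q = 3

Answer: 3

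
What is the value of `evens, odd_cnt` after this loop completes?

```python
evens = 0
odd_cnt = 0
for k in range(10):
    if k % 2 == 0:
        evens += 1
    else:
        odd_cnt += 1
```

Count evens and odds in range(10)
`evens, odd_cnt` takes the values: (0, 0) → (1, 0) → (1, 1) → (2, 1) → (2, 2) → (3, 2) → (3, 3) → (4, 3) → (4, 4) → (5, 4) → (5, 5)

Answer: 5, 5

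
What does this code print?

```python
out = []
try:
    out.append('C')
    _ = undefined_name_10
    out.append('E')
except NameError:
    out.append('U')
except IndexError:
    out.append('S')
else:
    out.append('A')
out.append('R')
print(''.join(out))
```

Execution trace: 'C' (try body) → 'U' (except NameError) → 'R' (after the try/except). Output: CUR

Answer: CUR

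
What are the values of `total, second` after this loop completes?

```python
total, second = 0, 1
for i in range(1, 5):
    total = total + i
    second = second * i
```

Sum and factorial of 1 to 4
`total, second` takes the values: (0, 1) → (1, 1) → (3, 1) → (3, 2) → (6, 2) → (6, 6) → (10, 6) → (10, 24)

Answer: 10, 24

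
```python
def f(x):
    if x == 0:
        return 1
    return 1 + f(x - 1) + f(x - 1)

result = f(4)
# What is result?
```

f(x) = 1 + 2·f(x-1), f(0)=1. Closed form: (1+1)·2^4 - 1 = 31.

Answer: 31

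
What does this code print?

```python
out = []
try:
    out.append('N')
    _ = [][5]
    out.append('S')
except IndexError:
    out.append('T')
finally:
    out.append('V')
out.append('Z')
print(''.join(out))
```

Execution trace: 'N' (try body) → 'T' (except IndexError) → 'V' (finally) → 'Z' (after the try/except). Output: NTVZ

Answer: NTVZ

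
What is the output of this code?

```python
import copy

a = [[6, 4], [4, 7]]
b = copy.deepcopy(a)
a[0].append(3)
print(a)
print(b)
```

Key concept: deep copy is fully independent.
Step by step:
`a = [[6, 4], [4, 7]]` → a = [[6, 4], [4, 7]]
`b = copy.deepcopy(a)` → b = [[6, 4], [4, 7]]
`a[0].append(3)` → a = [[6, 4, 3], [4, 7]]
`print(a)` → prints [[6, 4, 3], [4, 7]]
`print(b)` → prints [[6, 4], [4, 7]]

Answer:
[[6, 4, 3], [4, 7]]
[[6, 4], [4, 7]]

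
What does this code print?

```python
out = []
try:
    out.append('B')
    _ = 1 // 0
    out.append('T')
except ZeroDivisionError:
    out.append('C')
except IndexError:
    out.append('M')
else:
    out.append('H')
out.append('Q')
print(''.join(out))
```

Execution trace: 'B' (try body) → 'C' (except ZeroDivisionError) → 'Q' (after the try/except). Output: BCQ

Answer: BCQ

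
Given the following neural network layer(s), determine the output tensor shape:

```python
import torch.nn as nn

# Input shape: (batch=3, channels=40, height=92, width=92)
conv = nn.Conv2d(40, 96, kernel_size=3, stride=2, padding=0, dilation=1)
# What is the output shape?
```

Input: (3, 40, 92, 92) -> Output: (3, 96, 45, 45)

Answer: (3, 96, 45, 45)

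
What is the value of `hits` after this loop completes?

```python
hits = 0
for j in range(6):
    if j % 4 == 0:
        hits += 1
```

Count numbers divisible by 4 in range(6)
`hits` takes the values: 0 → 1 → 2

Answer: 2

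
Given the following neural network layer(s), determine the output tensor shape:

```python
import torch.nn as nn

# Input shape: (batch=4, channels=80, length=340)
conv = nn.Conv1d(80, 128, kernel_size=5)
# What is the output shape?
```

Input: (4, 80, 340) -> Output: (4, 128, 336)

Answer: (4, 128, 336)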